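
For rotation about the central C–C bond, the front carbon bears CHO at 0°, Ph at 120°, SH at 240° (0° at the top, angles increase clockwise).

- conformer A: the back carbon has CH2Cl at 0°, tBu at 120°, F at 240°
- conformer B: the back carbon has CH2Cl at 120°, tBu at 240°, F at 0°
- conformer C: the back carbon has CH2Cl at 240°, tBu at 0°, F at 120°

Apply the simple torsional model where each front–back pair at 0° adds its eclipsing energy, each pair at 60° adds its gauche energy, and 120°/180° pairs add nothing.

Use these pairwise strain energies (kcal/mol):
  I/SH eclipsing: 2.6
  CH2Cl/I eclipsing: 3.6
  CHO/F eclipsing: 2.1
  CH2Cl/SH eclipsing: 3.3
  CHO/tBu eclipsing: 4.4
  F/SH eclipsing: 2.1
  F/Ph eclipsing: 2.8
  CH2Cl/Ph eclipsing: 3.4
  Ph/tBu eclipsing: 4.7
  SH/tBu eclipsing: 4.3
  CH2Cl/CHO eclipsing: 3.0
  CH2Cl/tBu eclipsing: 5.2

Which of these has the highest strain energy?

C

A (eclipsed): CHO(0°)/CH2Cl(0°) eclipsed 3.0; Ph(120°)/tBu(120°) eclipsed 4.7; SH(240°)/F(240°) eclipsed 2.1 → 9.8 kcal/mol.
B (eclipsed): CHO(0°)/F(0°) eclipsed 2.1; Ph(120°)/CH2Cl(120°) eclipsed 3.4; SH(240°)/tBu(240°) eclipsed 4.3 → 9.8 kcal/mol.
C (eclipsed): CHO(0°)/tBu(0°) eclipsed 4.4; Ph(120°)/F(120°) eclipsed 2.8; SH(240°)/CH2Cl(240°) eclipsed 3.3 → 10.5 kcal/mol.
C has the highest total (10.5 kcal/mol).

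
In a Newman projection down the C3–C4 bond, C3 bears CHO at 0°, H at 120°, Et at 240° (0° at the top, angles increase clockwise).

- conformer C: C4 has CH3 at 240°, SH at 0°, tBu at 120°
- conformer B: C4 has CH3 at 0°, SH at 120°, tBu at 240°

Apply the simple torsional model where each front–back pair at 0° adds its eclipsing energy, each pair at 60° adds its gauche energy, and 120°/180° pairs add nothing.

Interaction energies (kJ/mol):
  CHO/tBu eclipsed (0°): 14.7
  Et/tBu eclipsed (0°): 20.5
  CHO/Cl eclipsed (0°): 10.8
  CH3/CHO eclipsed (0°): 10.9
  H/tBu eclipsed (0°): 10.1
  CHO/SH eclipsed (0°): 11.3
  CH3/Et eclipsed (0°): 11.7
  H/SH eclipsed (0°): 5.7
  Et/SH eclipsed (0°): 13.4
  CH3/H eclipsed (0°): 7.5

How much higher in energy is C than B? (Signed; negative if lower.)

-4.0 kJ/mol

C is eclipsed. CHO at 0° is eclipsed with SH at 0° (11.3); H at 120° is eclipsed with tBu at 120° (10.1); Et at 240° is eclipsed with CH3 at 240° (11.7). Total 33.1 kJ/mol.
B is eclipsed. CHO at 0° is eclipsed with CH3 at 0° (10.9); H at 120° is eclipsed with SH at 120° (5.7); Et at 240° is eclipsed with tBu at 240° (20.5). Total 37.1 kJ/mol.
E(C) − E(B) = 33.1 − 37.1 = -4.0 kJ/mol.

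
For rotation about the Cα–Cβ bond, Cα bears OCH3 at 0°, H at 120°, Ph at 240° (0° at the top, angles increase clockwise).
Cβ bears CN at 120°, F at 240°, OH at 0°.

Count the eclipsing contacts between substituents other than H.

2

Non-H eclipsing pairs: OCH3(0°)/OH(0°); Ph(240°)/F(240°) — 2 interactions.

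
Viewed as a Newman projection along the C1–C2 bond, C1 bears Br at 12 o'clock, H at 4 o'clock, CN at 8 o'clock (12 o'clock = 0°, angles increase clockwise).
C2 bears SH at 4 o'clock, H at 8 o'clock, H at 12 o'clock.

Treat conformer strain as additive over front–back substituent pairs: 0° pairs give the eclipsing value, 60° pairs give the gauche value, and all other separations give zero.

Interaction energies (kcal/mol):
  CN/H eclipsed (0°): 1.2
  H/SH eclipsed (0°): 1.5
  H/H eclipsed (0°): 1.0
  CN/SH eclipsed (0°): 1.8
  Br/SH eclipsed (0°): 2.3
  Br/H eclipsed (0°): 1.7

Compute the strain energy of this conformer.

4.4 kcal/mol

This conformer (eclipsed): Br(0°)/H(0°) eclipsed 1.7; H(120°)/SH(120°) eclipsed 1.5; CN(240°)/H(240°) eclipsed 1.2 → 4.4 kcal/mol.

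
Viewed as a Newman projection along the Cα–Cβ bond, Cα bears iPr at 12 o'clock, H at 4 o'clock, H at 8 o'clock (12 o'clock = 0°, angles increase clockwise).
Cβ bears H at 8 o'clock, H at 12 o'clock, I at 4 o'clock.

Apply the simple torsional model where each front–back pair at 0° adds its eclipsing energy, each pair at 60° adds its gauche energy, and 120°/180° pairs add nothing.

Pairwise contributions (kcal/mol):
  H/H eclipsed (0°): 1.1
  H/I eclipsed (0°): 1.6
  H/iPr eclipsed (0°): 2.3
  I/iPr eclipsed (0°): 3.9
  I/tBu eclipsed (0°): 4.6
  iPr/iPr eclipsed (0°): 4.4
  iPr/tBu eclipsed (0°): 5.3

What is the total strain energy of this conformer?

5.0 kcal/mol

This conformer is eclipsed. iPr at 0° is eclipsed with H at 0° (2.3); H at 120° is eclipsed with I at 120° (1.6); H at 240° is eclipsed with H at 240° (1.1). Total 5.0 kcal/mol.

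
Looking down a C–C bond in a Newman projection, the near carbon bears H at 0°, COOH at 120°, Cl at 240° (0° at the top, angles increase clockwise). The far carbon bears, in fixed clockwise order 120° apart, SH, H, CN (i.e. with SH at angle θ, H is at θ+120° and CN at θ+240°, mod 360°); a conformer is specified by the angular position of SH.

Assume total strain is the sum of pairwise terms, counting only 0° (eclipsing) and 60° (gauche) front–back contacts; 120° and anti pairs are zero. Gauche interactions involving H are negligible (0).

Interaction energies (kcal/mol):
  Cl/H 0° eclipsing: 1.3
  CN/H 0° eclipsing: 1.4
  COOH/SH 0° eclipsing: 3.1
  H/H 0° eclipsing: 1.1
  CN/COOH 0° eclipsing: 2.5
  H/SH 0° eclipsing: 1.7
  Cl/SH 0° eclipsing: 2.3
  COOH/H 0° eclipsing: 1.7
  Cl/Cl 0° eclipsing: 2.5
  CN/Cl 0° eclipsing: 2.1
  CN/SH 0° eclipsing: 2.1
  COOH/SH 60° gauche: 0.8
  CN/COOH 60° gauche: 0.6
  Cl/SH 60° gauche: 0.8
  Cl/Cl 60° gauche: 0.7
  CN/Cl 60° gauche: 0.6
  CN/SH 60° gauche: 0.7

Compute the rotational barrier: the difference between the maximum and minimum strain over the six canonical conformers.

SH at 0° is eclipsed. H at 0° is eclipsed with SH at 0° (1.7); COOH at 120° is eclipsed with H at 120° (1.7); Cl at 240° is eclipsed with CN at 240° (2.1). Total 5.5 kcal/mol.
SH at 60° is staggered. COOH at 120° is gauche with SH at 60° (0.8); Cl at 240° is gauche with CN at 300° (0.6). Total 1.4 kcal/mol.
SH at 120° is eclipsed. H at 0° is eclipsed with CN at 0° (1.4); COOH at 120° is eclipsed with SH at 120° (3.1); Cl at 240° is eclipsed with H at 240° (1.3). Total 5.8 kcal/mol.
SH at 180° is staggered. COOH at 120° is gauche with SH at 180° (0.8); COOH at 120° is gauche with CN at 60° (0.6); Cl at 240° is gauche with SH at 180° (0.8). Total 2.2 kcal/mol.
SH at 240° is eclipsed. H at 0° is eclipsed with H at 0° (1.1); COOH at 120° is eclipsed with CN at 120° (2.5); Cl at 240° is eclipsed with SH at 240° (2.3). Total 5.9 kcal/mol.
SH at 300° is staggered. COOH at 120° is gauche with CN at 180° (0.6); Cl at 240° is gauche with SH at 300° (0.8); Cl at 240° is gauche with CN at 180° (0.6). Total 2.0 kcal/mol.
Max at 240° (5.9 kcal/mol), min at 60° (1.4 kcal/mol); barrier = 4.5 kcal/mol.

4.5 kcal/mol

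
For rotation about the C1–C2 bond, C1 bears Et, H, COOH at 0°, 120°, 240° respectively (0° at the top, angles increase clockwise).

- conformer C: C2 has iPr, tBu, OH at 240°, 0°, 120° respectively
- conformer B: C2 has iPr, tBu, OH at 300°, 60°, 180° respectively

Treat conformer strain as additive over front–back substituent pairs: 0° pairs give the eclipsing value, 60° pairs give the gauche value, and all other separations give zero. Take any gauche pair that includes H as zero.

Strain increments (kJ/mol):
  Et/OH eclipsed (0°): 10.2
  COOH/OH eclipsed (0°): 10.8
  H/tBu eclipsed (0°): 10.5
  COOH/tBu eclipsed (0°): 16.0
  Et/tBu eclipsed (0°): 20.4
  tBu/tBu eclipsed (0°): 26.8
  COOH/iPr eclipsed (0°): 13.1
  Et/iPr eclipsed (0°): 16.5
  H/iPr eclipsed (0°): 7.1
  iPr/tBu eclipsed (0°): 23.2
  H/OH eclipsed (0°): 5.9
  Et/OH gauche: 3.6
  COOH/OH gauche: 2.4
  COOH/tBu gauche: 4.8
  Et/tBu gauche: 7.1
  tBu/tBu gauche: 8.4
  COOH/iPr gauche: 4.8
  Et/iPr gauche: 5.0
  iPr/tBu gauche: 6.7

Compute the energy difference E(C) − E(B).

+20.1 kJ/mol

C (eclipsed): Et–tBu eclipsed, H–OH eclipsed, COOH–iPr eclipsed; 20.4 + 5.9 + 13.1 = 39.4 kJ/mol.
B (staggered): Et–iPr gauche, Et–tBu gauche, COOH–iPr gauche, COOH–OH gauche; 5.0 + 7.1 + 4.8 + 2.4 = 19.3 kJ/mol.
E(C) − E(B) = 39.4 − 19.3 = +20.1 kJ/mol.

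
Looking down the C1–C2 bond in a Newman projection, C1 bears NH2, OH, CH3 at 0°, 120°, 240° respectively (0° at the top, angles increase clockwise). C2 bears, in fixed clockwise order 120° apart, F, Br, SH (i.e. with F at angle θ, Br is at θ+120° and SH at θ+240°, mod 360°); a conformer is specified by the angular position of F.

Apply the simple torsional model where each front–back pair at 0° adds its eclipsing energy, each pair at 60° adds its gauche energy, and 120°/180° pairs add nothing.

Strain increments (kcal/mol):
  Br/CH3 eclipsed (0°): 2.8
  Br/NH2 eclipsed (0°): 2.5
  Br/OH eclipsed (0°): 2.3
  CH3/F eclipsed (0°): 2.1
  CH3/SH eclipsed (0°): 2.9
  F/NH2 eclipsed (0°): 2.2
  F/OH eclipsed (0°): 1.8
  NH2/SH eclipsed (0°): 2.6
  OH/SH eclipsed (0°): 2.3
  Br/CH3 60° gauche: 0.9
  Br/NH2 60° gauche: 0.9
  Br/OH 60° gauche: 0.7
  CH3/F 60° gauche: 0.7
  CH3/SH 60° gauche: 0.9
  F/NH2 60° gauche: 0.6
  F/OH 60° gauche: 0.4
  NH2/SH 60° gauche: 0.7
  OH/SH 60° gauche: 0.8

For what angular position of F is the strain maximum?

F at 0° (eclipsed): NH2(0°)/F(0°) eclipsed 2.2; OH(120°)/Br(120°) eclipsed 2.3; CH3(240°)/SH(240°) eclipsed 2.9 → 7.4 kcal/mol.
F at 60° (staggered): NH2(0°)/F(60°) gauche 0.6; NH2(0°)/SH(300°) gauche 0.7; OH(120°)/F(60°) gauche 0.4; OH(120°)/Br(180°) gauche 0.7; CH3(240°)/Br(180°) gauche 0.9; CH3(240°)/SH(300°) gauche 0.9 → 4.2 kcal/mol.
F at 120° (eclipsed): NH2(0°)/SH(0°) eclipsed 2.6; OH(120°)/F(120°) eclipsed 1.8; CH3(240°)/Br(240°) eclipsed 2.8 → 7.2 kcal/mol.
F at 180° (staggered): NH2(0°)/Br(300°) gauche 0.9; NH2(0°)/SH(60°) gauche 0.7; OH(120°)/F(180°) gauche 0.4; OH(120°)/SH(60°) gauche 0.8; CH3(240°)/F(180°) gauche 0.7; CH3(240°)/Br(300°) gauche 0.9 → 4.4 kcal/mol.
F at 240° (eclipsed): NH2(0°)/Br(0°) eclipsed 2.5; OH(120°)/SH(120°) eclipsed 2.3; CH3(240°)/F(240°) eclipsed 2.1 → 6.9 kcal/mol.
F at 300° (staggered): NH2(0°)/F(300°) gauche 0.6; NH2(0°)/Br(60°) gauche 0.9; OH(120°)/Br(60°) gauche 0.7; OH(120°)/SH(180°) gauche 0.8; CH3(240°)/F(300°) gauche 0.7; CH3(240°)/SH(180°) gauche 0.9 → 4.6 kcal/mol.
The maximum (7.4 kcal/mol) occurs with F at 0°.

0°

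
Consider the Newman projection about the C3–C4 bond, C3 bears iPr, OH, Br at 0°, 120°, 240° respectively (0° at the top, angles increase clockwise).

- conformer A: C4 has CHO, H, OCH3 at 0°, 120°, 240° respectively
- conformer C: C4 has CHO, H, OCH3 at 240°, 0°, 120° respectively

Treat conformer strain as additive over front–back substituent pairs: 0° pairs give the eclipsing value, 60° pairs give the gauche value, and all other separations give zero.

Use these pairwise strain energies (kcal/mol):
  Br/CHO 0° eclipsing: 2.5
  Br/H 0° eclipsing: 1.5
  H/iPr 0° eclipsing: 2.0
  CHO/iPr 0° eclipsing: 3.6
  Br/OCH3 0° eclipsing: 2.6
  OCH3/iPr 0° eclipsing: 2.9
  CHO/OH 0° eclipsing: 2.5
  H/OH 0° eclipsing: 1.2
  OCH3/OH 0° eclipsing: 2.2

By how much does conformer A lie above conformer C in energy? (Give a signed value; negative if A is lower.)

+0.7 kcal/mol

A (eclipsed): iPr(0°)/CHO(0°) eclipsed 3.6; OH(120°)/H(120°) eclipsed 1.2; Br(240°)/OCH3(240°) eclipsed 2.6 → 7.4 kcal/mol.
C (eclipsed): iPr(0°)/H(0°) eclipsed 2.0; OH(120°)/OCH3(120°) eclipsed 2.2; Br(240°)/CHO(240°) eclipsed 2.5 → 6.7 kcal/mol.
E(A) − E(C) = 7.4 − 6.7 = +0.7 kcal/mol.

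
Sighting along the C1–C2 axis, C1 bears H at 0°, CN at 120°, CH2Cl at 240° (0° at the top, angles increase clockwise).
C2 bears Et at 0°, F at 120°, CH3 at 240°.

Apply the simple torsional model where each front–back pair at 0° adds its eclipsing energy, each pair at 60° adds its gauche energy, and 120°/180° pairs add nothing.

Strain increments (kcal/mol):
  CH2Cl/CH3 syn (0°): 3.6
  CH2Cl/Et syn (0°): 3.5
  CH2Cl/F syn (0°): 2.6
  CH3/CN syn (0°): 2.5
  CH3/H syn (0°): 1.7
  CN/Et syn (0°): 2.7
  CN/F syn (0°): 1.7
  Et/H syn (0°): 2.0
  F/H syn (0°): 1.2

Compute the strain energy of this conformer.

This conformer (eclipsed): H–Et eclipsed, CN–F eclipsed, CH2Cl–CH3 eclipsed; 2.0 + 1.7 + 3.6 = 7.3 kcal/mol.

7.3 kcal/mol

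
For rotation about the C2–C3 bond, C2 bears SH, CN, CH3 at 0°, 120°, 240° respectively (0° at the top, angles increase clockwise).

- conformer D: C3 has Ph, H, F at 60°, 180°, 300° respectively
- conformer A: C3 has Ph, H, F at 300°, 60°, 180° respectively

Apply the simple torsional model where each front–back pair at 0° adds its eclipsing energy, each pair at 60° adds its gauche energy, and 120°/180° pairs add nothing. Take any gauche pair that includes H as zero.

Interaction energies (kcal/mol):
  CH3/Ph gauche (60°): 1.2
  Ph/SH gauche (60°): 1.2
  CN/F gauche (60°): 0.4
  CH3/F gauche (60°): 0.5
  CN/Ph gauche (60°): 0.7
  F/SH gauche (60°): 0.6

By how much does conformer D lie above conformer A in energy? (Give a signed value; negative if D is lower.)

D (staggered): SH(0°)/Ph(60°) gauche 1.2; SH(0°)/F(300°) gauche 0.6; CN(120°)/Ph(60°) gauche 0.7; CH3(240°)/F(300°) gauche 0.5 → 3.0 kcal/mol.
A (staggered): SH(0°)/Ph(300°) gauche 1.2; CN(120°)/F(180°) gauche 0.4; CH3(240°)/Ph(300°) gauche 1.2; CH3(240°)/F(180°) gauche 0.5 → 3.3 kcal/mol.
E(D) − E(A) = 3.0 − 3.3 = -0.3 kcal/mol.

-0.3 kcal/mol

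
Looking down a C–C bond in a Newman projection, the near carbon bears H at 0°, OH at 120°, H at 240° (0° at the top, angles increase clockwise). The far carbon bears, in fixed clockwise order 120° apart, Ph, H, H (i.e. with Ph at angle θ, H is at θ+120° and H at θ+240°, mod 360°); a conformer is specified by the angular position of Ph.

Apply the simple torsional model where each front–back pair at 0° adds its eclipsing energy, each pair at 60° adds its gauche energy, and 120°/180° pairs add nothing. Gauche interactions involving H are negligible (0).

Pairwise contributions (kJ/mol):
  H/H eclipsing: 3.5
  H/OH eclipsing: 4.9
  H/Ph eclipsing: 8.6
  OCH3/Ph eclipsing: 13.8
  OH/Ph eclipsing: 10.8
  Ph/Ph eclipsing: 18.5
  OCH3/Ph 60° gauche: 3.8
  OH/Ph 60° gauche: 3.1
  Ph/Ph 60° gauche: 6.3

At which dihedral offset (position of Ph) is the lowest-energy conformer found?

300°

Ph at 0° (eclipsed): H–Ph eclipsed, OH–H eclipsed, H–H eclipsed; 8.6 + 4.9 + 3.5 = 17.0 kJ/mol.
Ph at 60° (staggered): OH–Ph gauche; 3.1 = 3.1 kJ/mol.
Ph at 120° (eclipsed): H–H eclipsed, OH–Ph eclipsed, H–H eclipsed; 3.5 + 10.8 + 3.5 = 17.8 kJ/mol.
Ph at 180° (staggered): OH–Ph gauche; 3.1 = 3.1 kJ/mol.
Ph at 240° (eclipsed): H–H eclipsed, OH–H eclipsed, H–Ph eclipsed; 3.5 + 4.9 + 8.6 = 17.0 kJ/mol.
Ph at 300° (staggered): no non-H gauche contacts → 0.0 kJ/mol.
The minimum (0.0 kJ/mol) occurs with Ph at 300°.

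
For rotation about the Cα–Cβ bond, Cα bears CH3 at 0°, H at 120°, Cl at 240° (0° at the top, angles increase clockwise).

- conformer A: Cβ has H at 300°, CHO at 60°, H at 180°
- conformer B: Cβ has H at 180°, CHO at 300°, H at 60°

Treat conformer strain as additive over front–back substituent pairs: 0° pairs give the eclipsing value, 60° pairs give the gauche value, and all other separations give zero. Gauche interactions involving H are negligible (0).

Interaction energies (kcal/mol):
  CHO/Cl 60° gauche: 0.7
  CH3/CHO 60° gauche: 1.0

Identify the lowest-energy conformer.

A

A (staggered): CH3(0°)/CHO(60°) gauche 1.0 → 1.0 kcal/mol.
B (staggered): CH3(0°)/CHO(300°) gauche 1.0; Cl(240°)/CHO(300°) gauche 0.7 → 1.7 kcal/mol.
A has the lowest total (1.0 kcal/mol).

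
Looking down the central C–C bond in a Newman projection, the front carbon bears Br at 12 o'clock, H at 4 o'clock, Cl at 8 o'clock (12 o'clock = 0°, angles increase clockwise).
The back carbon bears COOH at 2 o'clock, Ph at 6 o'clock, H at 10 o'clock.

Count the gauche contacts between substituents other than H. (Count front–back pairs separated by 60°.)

2

Non-H gauche pairs: Br(0°)/COOH(60°); Cl(240°)/Ph(180°) — 2 interactions.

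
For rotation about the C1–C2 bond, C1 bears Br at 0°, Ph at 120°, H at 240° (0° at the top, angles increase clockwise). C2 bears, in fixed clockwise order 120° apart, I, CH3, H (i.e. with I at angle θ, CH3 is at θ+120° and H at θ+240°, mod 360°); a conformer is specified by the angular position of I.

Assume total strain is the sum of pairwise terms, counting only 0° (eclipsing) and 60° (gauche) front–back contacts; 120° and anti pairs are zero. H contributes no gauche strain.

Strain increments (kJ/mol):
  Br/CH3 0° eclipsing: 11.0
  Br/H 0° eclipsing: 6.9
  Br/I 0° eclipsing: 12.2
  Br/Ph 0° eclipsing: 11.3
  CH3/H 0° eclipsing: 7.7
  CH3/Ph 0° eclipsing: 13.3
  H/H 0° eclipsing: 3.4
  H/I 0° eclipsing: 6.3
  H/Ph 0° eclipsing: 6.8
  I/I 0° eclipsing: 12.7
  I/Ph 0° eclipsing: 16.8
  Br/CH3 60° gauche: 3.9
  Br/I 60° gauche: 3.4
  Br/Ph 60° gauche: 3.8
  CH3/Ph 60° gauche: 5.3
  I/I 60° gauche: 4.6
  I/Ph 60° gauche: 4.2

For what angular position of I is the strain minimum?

180°

I at 0° (eclipsed): Br(0°)/I(0°) eclipsed 12.2; Ph(120°)/CH3(120°) eclipsed 13.3; H(240°)/H(240°) eclipsed 3.4 → 28.9 kJ/mol.
I at 60° (staggered): Br(0°)/I(60°) gauche 3.4; Ph(120°)/I(60°) gauche 4.2; Ph(120°)/CH3(180°) gauche 5.3 → 12.9 kJ/mol.
I at 120° (eclipsed): Br(0°)/H(0°) eclipsed 6.9; Ph(120°)/I(120°) eclipsed 16.8; H(240°)/CH3(240°) eclipsed 7.7 → 31.4 kJ/mol.
I at 180° (staggered): Br(0°)/CH3(300°) gauche 3.9; Ph(120°)/I(180°) gauche 4.2 → 8.1 kJ/mol.
I at 240° (eclipsed): Br(0°)/CH3(0°) eclipsed 11.0; Ph(120°)/H(120°) eclipsed 6.8; H(240°)/I(240°) eclipsed 6.3 → 24.1 kJ/mol.
I at 300° (staggered): Br(0°)/I(300°) gauche 3.4; Br(0°)/CH3(60°) gauche 3.9; Ph(120°)/CH3(60°) gauche 5.3 → 12.6 kJ/mol.
The minimum (8.1 kJ/mol) occurs with I at 180°.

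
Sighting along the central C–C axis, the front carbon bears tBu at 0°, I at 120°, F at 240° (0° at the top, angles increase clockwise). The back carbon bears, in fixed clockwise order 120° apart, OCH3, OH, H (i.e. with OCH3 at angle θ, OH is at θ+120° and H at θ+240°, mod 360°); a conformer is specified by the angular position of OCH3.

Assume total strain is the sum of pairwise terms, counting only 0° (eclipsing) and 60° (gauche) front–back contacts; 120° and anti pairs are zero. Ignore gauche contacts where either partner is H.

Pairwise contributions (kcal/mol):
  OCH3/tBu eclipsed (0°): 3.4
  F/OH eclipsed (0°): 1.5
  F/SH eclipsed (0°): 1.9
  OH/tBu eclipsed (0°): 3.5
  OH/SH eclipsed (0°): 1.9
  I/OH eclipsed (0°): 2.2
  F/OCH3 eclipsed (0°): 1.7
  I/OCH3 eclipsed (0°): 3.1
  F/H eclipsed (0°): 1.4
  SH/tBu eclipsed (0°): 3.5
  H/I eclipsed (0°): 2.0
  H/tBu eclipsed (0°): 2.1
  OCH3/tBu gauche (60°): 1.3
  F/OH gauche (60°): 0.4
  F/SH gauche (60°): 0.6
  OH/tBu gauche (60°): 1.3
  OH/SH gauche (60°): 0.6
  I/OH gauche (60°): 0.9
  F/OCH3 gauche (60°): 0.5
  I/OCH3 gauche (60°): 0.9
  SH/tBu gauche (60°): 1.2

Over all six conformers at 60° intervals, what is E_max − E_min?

4.1 kcal/mol

OCH3 at 0° (eclipsed): tBu–OCH3 eclipsed, I–OH eclipsed, F–H eclipsed; 3.4 + 2.2 + 1.4 = 7.0 kcal/mol.
OCH3 at 60° (staggered): tBu–OCH3 gauche, I–OCH3 gauche, I–OH gauche, F–OH gauche; 1.3 + 0.9 + 0.9 + 0.4 = 3.5 kcal/mol.
OCH3 at 120° (eclipsed): tBu–H eclipsed, I–OCH3 eclipsed, F–OH eclipsed; 2.1 + 3.1 + 1.5 = 6.7 kcal/mol.
OCH3 at 180° (staggered): tBu–OH gauche, I–OCH3 gauche, F–OCH3 gauche, F–OH gauche; 1.3 + 0.9 + 0.5 + 0.4 = 3.1 kcal/mol.
OCH3 at 240° (eclipsed): tBu–OH eclipsed, I–H eclipsed, F–OCH3 eclipsed; 3.5 + 2.0 + 1.7 = 7.2 kcal/mol.
OCH3 at 300° (staggered): tBu–OCH3 gauche, tBu–OH gauche, I–OH gauche, F–OCH3 gauche; 1.3 + 1.3 + 0.9 + 0.5 = 4.0 kcal/mol.
Max at 240° (7.2 kcal/mol), min at 180° (3.1 kcal/mol); barrier = 4.1 kcal/mol.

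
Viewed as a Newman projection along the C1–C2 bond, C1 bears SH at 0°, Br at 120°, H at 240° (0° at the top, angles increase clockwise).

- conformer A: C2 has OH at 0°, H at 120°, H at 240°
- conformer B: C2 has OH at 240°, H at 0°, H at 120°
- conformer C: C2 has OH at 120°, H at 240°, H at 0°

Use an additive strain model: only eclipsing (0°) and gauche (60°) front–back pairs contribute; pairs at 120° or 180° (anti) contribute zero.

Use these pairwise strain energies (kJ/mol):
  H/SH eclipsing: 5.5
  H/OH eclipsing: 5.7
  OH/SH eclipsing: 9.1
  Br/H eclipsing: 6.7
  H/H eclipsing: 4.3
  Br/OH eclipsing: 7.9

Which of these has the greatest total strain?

A (eclipsed): SH(0°)/OH(0°) eclipsed 9.1; Br(120°)/H(120°) eclipsed 6.7; H(240°)/H(240°) eclipsed 4.3 → 20.1 kJ/mol.
B (eclipsed): SH(0°)/H(0°) eclipsed 5.5; Br(120°)/H(120°) eclipsed 6.7; H(240°)/OH(240°) eclipsed 5.7 → 17.9 kJ/mol.
C (eclipsed): SH(0°)/H(0°) eclipsed 5.5; Br(120°)/OH(120°) eclipsed 7.9; H(240°)/H(240°) eclipsed 4.3 → 17.7 kJ/mol.
A has the highest total (20.1 kJ/mol).

A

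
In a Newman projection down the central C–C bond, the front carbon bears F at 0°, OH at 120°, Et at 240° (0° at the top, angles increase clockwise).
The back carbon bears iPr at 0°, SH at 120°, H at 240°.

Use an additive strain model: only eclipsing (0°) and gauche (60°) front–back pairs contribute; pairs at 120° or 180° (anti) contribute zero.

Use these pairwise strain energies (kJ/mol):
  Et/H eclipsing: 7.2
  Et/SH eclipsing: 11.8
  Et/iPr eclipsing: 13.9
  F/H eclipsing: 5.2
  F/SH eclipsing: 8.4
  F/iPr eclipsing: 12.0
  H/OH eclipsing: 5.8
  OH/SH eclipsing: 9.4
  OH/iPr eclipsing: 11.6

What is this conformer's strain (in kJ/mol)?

This conformer (eclipsed): F(0°)/iPr(0°) eclipsed 12.0; OH(120°)/SH(120°) eclipsed 9.4; Et(240°)/H(240°) eclipsed 7.2 → 28.6 kJ/mol.

28.6 kJ/mol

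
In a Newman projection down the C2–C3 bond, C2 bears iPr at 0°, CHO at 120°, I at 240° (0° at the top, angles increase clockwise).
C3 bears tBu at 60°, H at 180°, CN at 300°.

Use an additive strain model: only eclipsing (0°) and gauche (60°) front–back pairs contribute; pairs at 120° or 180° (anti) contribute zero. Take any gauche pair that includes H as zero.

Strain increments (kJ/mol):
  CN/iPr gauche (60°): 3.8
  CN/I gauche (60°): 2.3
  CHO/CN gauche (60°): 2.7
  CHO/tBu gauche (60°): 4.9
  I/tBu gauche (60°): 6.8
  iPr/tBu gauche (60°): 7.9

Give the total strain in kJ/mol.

18.9 kJ/mol

This conformer (staggered): iPr(0°)/tBu(60°) gauche 7.9; iPr(0°)/CN(300°) gauche 3.8; CHO(120°)/tBu(60°) gauche 4.9; I(240°)/CN(300°) gauche 2.3 → 18.9 kJ/mol.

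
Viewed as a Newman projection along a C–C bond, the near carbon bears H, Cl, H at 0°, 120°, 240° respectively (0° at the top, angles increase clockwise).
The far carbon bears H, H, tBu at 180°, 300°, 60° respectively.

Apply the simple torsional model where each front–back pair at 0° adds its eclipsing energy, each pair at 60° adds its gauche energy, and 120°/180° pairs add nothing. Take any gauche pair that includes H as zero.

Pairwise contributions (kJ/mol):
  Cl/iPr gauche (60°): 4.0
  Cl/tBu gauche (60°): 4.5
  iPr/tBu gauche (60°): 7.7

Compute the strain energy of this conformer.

4.5 kJ/mol

This conformer (staggered): Cl–tBu gauche; 4.5 = 4.5 kJ/mol.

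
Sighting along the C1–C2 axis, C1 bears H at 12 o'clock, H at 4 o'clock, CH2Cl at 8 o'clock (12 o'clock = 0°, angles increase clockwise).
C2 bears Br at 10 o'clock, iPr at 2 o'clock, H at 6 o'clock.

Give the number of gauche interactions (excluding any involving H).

1

Non-H gauche pairs: CH2Cl(240°)/Br(300°) — 1 interaction.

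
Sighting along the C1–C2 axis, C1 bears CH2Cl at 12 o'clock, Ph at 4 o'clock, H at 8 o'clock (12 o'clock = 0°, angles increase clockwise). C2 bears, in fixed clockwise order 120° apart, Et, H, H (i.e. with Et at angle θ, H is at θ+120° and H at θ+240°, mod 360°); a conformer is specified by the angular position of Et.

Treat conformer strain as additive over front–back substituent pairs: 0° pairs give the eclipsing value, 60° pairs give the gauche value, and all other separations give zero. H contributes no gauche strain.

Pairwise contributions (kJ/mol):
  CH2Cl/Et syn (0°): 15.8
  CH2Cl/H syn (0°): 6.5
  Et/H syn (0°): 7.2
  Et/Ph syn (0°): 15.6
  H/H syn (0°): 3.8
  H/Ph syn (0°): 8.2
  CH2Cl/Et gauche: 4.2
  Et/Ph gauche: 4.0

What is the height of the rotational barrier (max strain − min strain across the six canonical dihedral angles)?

23.8 kJ/mol

Et at 0° (eclipsed): CH2Cl(0°)/Et(0°) eclipsed 15.8; Ph(120°)/H(120°) eclipsed 8.2; H(240°)/H(240°) eclipsed 3.8 → 27.8 kJ/mol.
Et at 60° (staggered): CH2Cl(0°)/Et(60°) gauche 4.2; Ph(120°)/Et(60°) gauche 4.0 → 8.2 kJ/mol.
Et at 120° (eclipsed): CH2Cl(0°)/H(0°) eclipsed 6.5; Ph(120°)/Et(120°) eclipsed 15.6; H(240°)/H(240°) eclipsed 3.8 → 25.9 kJ/mol.
Et at 180° (staggered): Ph(120°)/Et(180°) gauche 4.0 → 4.0 kJ/mol.
Et at 240° (eclipsed): CH2Cl(0°)/H(0°) eclipsed 6.5; Ph(120°)/H(120°) eclipsed 8.2; H(240°)/Et(240°) eclipsed 7.2 → 21.9 kJ/mol.
Et at 300° (staggered): CH2Cl(0°)/Et(300°) gauche 4.2 → 4.2 kJ/mol.
Max at 0° (27.8 kJ/mol), min at 180° (4.0 kJ/mol); barrier = 23.8 kJ/mol.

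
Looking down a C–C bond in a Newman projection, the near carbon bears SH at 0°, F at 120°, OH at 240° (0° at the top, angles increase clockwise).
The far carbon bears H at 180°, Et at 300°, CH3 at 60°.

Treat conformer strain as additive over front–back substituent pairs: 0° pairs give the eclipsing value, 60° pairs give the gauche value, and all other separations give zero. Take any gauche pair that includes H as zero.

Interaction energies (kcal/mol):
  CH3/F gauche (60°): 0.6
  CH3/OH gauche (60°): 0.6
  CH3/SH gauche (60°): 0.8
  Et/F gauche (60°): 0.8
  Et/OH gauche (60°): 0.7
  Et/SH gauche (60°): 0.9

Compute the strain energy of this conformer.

This conformer (staggered): SH–Et gauche, SH–CH3 gauche, F–CH3 gauche, OH–Et gauche; 0.9 + 0.8 + 0.6 + 0.7 = 3.0 kcal/mol.

3.0 kcal/mol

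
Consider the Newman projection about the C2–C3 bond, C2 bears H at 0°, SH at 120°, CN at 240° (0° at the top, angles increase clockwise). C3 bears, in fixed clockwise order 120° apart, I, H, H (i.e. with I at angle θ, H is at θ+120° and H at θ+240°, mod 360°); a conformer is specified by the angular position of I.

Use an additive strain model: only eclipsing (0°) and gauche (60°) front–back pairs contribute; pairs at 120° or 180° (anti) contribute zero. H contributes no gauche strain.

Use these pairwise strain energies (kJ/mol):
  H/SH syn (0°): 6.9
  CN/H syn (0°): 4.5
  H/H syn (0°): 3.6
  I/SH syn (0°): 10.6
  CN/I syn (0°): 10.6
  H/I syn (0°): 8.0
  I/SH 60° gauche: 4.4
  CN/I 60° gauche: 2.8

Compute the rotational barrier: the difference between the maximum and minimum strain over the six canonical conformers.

18.3 kJ/mol

I at 0° (eclipsed): H–I eclipsed, SH–H eclipsed, CN–H eclipsed; 8.0 + 6.9 + 4.5 = 19.4 kJ/mol.
I at 60° (staggered): SH–I gauche; 4.4 = 4.4 kJ/mol.
I at 120° (eclipsed): H–H eclipsed, SH–I eclipsed, CN–H eclipsed; 3.6 + 10.6 + 4.5 = 18.7 kJ/mol.
I at 180° (staggered): SH–I gauche, CN–I gauche; 4.4 + 2.8 = 7.2 kJ/mol.
I at 240° (eclipsed): H–H eclipsed, SH–H eclipsed, CN–I eclipsed; 3.6 + 6.9 + 10.6 = 21.1 kJ/mol.
I at 300° (staggered): CN–I gauche; 2.8 = 2.8 kJ/mol.
Max at 240° (21.1 kJ/mol), min at 300° (2.8 kJ/mol); barrier = 18.3 kJ/mol.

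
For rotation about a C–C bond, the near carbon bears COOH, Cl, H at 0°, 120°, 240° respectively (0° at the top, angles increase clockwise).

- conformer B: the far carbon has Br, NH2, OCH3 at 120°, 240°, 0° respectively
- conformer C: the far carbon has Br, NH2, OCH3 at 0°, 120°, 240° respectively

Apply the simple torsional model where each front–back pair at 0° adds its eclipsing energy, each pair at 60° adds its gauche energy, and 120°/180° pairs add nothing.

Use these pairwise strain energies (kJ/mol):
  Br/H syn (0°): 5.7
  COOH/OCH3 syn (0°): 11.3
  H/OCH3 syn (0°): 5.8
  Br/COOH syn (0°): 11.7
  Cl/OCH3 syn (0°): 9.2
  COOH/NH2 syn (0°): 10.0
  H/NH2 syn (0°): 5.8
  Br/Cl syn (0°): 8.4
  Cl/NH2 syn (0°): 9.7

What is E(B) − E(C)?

-1.7 kJ/mol

B (eclipsed): COOH–OCH3 eclipsed, Cl–Br eclipsed, H–NH2 eclipsed; 11.3 + 8.4 + 5.8 = 25.5 kJ/mol.
C (eclipsed): COOH–Br eclipsed, Cl–NH2 eclipsed, H–OCH3 eclipsed; 11.7 + 9.7 + 5.8 = 27.2 kJ/mol.
E(B) − E(C) = 25.5 − 27.2 = -1.7 kJ/mol.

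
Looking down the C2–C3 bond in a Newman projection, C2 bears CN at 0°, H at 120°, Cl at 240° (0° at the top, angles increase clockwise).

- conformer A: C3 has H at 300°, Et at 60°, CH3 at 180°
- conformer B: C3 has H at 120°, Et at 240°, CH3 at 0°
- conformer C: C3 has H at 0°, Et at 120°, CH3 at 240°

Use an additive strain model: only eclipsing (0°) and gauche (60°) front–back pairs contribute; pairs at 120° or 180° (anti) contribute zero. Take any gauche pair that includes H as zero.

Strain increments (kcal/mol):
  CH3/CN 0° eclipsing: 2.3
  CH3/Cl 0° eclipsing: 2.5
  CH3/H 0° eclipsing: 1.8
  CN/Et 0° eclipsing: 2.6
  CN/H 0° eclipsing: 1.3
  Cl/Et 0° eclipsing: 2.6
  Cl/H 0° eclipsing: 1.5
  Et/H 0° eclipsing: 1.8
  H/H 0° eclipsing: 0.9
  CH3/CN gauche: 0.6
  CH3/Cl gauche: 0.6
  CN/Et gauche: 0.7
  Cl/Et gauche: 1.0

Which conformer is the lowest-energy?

A (staggered): CN–Et gauche, Cl–CH3 gauche; 0.7 + 0.6 = 1.3 kcal/mol.
B (eclipsed): CN–CH3 eclipsed, H–H eclipsed, Cl–Et eclipsed; 2.3 + 0.9 + 2.6 = 5.8 kcal/mol.
C (eclipsed): CN–H eclipsed, H–Et eclipsed, Cl–CH3 eclipsed; 1.3 + 1.8 + 2.5 = 5.6 kcal/mol.
A has the lowest total (1.3 kcal/mol).

A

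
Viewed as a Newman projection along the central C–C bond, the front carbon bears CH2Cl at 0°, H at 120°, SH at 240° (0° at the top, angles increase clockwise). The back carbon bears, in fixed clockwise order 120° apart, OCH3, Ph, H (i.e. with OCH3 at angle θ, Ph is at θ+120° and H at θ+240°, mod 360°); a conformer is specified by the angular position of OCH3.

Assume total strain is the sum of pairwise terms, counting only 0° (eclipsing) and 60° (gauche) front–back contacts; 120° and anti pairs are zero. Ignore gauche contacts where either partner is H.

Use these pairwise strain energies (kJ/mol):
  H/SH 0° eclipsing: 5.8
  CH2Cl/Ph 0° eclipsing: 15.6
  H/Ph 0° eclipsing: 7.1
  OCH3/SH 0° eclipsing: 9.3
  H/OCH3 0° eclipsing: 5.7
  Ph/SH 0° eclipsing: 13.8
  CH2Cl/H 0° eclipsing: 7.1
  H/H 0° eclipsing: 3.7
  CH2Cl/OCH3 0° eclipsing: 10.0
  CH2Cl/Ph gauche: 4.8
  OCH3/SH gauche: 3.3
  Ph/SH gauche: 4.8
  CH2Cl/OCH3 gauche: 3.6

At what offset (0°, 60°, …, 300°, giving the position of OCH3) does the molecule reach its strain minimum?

60°

OCH3 at 0° (eclipsed): CH2Cl–OCH3 eclipsed, H–Ph eclipsed, SH–H eclipsed; 10.0 + 7.1 + 5.8 = 22.9 kJ/mol.
OCH3 at 60° (staggered): CH2Cl–OCH3 gauche, SH–Ph gauche; 3.6 + 4.8 = 8.4 kJ/mol.
OCH3 at 120° (eclipsed): CH2Cl–H eclipsed, H–OCH3 eclipsed, SH–Ph eclipsed; 7.1 + 5.7 + 13.8 = 26.6 kJ/mol.
OCH3 at 180° (staggered): CH2Cl–Ph gauche, SH–OCH3 gauche, SH–Ph gauche; 4.8 + 3.3 + 4.8 = 12.9 kJ/mol.
OCH3 at 240° (eclipsed): CH2Cl–Ph eclipsed, H–H eclipsed, SH–OCH3 eclipsed; 15.6 + 3.7 + 9.3 = 28.6 kJ/mol.
OCH3 at 300° (staggered): CH2Cl–OCH3 gauche, CH2Cl–Ph gauche, SH–OCH3 gauche; 3.6 + 4.8 + 3.3 = 11.7 kJ/mol.
The minimum (8.4 kJ/mol) occurs with OCH3 at 60°.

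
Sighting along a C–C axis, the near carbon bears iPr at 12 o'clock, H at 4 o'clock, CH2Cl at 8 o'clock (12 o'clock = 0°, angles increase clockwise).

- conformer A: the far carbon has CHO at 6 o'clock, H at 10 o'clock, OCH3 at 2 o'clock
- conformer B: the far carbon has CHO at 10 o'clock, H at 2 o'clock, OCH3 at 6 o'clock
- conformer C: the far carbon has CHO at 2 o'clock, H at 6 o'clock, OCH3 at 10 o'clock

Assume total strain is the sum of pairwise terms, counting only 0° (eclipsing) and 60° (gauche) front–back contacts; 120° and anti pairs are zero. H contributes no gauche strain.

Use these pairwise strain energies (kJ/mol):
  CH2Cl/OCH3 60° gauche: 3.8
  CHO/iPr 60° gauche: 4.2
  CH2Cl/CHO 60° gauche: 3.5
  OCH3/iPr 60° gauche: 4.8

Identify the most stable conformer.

A (staggered): iPr(0°)/OCH3(60°) gauche 4.8; CH2Cl(240°)/CHO(180°) gauche 3.5 → 8.3 kJ/mol.
B (staggered): iPr(0°)/CHO(300°) gauche 4.2; CH2Cl(240°)/CHO(300°) gauche 3.5; CH2Cl(240°)/OCH3(180°) gauche 3.8 → 11.5 kJ/mol.
C (staggered): iPr(0°)/CHO(60°) gauche 4.2; iPr(0°)/OCH3(300°) gauche 4.8; CH2Cl(240°)/OCH3(300°) gauche 3.8 → 12.8 kJ/mol.
A has the lowest total (8.3 kJ/mol).

A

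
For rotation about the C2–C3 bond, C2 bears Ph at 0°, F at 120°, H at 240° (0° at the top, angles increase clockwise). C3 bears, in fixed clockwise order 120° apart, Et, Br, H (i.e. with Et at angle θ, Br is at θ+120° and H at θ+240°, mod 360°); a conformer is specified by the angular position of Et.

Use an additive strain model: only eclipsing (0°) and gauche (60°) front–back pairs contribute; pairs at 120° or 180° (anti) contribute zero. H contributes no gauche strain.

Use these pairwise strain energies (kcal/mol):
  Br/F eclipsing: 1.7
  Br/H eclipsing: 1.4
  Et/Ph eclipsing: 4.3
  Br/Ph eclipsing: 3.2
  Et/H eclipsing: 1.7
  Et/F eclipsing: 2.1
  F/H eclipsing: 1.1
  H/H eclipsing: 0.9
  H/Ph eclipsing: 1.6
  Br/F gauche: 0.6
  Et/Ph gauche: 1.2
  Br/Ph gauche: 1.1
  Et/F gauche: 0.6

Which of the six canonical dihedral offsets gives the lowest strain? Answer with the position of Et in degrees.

Et at 0° (eclipsed): Ph(0°)/Et(0°) eclipsed 4.3; F(120°)/Br(120°) eclipsed 1.7; H(240°)/H(240°) eclipsed 0.9 → 6.9 kcal/mol.
Et at 60° (staggered): Ph(0°)/Et(60°) gauche 1.2; F(120°)/Et(60°) gauche 0.6; F(120°)/Br(180°) gauche 0.6 → 2.4 kcal/mol.
Et at 120° (eclipsed): Ph(0°)/H(0°) eclipsed 1.6; F(120°)/Et(120°) eclipsed 2.1; H(240°)/Br(240°) eclipsed 1.4 → 5.1 kcal/mol.
Et at 180° (staggered): Ph(0°)/Br(300°) gauche 1.1; F(120°)/Et(180°) gauche 0.6 → 1.7 kcal/mol.
Et at 240° (eclipsed): Ph(0°)/Br(0°) eclipsed 3.2; F(120°)/H(120°) eclipsed 1.1; H(240°)/Et(240°) eclipsed 1.7 → 6.0 kcal/mol.
Et at 300° (staggered): Ph(0°)/Et(300°) gauche 1.2; Ph(0°)/Br(60°) gauche 1.1; F(120°)/Br(60°) gauche 0.6 → 2.9 kcal/mol.
The minimum (1.7 kcal/mol) occurs with Et at 180°.

180°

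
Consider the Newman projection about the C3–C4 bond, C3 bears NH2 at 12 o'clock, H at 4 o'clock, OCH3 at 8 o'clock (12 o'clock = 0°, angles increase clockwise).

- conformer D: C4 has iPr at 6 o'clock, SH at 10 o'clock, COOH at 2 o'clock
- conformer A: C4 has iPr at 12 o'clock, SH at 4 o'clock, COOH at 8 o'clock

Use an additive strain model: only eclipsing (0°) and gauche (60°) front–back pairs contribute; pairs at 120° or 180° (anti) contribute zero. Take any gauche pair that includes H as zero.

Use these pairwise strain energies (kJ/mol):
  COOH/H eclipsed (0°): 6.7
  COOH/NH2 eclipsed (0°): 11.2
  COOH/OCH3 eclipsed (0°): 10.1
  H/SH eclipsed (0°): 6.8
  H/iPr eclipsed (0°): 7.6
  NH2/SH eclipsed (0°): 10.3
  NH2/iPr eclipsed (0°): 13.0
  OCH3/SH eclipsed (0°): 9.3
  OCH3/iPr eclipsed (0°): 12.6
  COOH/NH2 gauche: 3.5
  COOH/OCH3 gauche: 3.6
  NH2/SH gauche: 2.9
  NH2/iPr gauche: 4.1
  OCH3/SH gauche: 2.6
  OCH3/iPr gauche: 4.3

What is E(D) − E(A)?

D (staggered): NH2–SH gauche, NH2–COOH gauche, OCH3–iPr gauche, OCH3–SH gauche; 2.9 + 3.5 + 4.3 + 2.6 = 13.3 kJ/mol.
A (eclipsed): NH2–iPr eclipsed, H–SH eclipsed, OCH3–COOH eclipsed; 13.0 + 6.8 + 10.1 = 29.9 kJ/mol.
E(D) − E(A) = 13.3 − 29.9 = -16.6 kJ/mol.

-16.6 kJ/mol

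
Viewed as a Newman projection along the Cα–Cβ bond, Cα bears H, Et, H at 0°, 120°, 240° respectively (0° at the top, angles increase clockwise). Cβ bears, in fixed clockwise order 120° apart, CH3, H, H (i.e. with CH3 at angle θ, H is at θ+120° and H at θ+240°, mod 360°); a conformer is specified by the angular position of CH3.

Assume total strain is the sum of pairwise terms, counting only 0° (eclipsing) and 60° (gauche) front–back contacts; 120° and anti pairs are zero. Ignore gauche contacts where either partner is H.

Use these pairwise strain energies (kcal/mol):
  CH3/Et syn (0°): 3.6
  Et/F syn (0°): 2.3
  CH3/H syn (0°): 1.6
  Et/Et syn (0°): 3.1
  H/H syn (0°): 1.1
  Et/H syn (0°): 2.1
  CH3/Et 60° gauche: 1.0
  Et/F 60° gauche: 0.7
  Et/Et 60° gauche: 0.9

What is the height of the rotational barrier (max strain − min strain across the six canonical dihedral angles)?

CH3 at 0° (eclipsed): H(0°)/CH3(0°) eclipsed 1.6; Et(120°)/H(120°) eclipsed 2.1; H(240°)/H(240°) eclipsed 1.1 → 4.8 kcal/mol.
CH3 at 60° (staggered): Et(120°)/CH3(60°) gauche 1.0 → 1.0 kcal/mol.
CH3 at 120° (eclipsed): H(0°)/H(0°) eclipsed 1.1; Et(120°)/CH3(120°) eclipsed 3.6; H(240°)/H(240°) eclipsed 1.1 → 5.8 kcal/mol.
CH3 at 180° (staggered): Et(120°)/CH3(180°) gauche 1.0 → 1.0 kcal/mol.
CH3 at 240° (eclipsed): H(0°)/H(0°) eclipsed 1.1; Et(120°)/H(120°) eclipsed 2.1; H(240°)/CH3(240°) eclipsed 1.6 → 4.8 kcal/mol.
CH3 at 300° (staggered): no non-H gauche contacts → 0.0 kcal/mol.
Max at 120° (5.8 kcal/mol), min at 300° (0.0 kcal/mol); barrier = 5.8 kcal/mol.

5.8 kcal/mol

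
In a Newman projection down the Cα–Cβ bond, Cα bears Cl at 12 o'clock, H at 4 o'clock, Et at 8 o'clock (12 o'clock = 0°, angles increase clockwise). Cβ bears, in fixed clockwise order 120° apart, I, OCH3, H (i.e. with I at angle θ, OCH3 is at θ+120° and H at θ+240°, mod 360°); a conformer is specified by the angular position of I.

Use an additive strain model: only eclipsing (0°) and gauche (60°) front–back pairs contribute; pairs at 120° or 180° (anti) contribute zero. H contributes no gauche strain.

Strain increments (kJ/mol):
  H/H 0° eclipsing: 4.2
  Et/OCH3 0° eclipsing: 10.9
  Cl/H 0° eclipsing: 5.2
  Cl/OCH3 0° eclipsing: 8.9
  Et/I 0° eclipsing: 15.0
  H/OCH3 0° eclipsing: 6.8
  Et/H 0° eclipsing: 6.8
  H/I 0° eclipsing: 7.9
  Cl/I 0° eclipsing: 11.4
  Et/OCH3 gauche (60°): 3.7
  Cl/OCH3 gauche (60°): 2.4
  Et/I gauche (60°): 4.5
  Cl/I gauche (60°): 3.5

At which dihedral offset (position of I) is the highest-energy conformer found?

240°

I at 0° is eclipsed. Cl at 0° is eclipsed with I at 0° (11.4); H at 120° is eclipsed with OCH3 at 120° (6.8); Et at 240° is eclipsed with H at 240° (6.8). Total 25.0 kJ/mol.
I at 60° is staggered. Cl at 0° is gauche with I at 60° (3.5); Et at 240° is gauche with OCH3 at 180° (3.7). Total 7.2 kJ/mol.
I at 120° is eclipsed. Cl at 0° is eclipsed with H at 0° (5.2); H at 120° is eclipsed with I at 120° (7.9); Et at 240° is eclipsed with OCH3 at 240° (10.9). Total 24.0 kJ/mol.
I at 180° is staggered. Cl at 0° is gauche with OCH3 at 300° (2.4); Et at 240° is gauche with I at 180° (4.5); Et at 240° is gauche with OCH3 at 300° (3.7). Total 10.6 kJ/mol.
I at 240° is eclipsed. Cl at 0° is eclipsed with OCH3 at 0° (8.9); H at 120° is eclipsed with H at 120° (4.2); Et at 240° is eclipsed with I at 240° (15.0). Total 28.1 kJ/mol.
I at 300° is staggered. Cl at 0° is gauche with I at 300° (3.5); Cl at 0° is gauche with OCH3 at 60° (2.4); Et at 240° is gauche with I at 300° (4.5). Total 10.4 kJ/mol.
The maximum (28.1 kJ/mol) occurs with I at 240°.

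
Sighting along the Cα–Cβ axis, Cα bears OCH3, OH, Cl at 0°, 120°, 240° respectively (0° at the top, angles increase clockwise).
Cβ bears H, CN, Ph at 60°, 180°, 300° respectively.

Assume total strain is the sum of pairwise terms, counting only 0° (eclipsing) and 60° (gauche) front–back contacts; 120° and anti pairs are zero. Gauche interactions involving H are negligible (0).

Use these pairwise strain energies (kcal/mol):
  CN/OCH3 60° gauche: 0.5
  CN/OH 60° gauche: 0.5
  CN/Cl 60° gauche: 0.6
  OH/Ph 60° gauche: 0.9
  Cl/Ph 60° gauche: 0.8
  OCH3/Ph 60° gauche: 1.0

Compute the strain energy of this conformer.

2.9 kcal/mol

This conformer is staggered. OCH3 at 0° is gauche with Ph at 300° (1.0); OH at 120° is gauche with CN at 180° (0.5); Cl at 240° is gauche with CN at 180° (0.6); Cl at 240° is gauche with Ph at 300° (0.8). Total 2.9 kcal/mol.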